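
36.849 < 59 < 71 True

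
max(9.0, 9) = 9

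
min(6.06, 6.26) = 6.06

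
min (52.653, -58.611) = -58.611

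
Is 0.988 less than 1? Yes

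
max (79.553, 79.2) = 79.553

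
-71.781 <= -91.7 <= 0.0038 False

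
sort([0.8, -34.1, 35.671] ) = [-34.1, 0.8, 35.671]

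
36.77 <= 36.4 False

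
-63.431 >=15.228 False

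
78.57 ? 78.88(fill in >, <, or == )<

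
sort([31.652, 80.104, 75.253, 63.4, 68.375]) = [31.652, 63.4, 68.375, 75.253, 80.104]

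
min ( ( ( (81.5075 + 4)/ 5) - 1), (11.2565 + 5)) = 16.1015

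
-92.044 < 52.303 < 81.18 True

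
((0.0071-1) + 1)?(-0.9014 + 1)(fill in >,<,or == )<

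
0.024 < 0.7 True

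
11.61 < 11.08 False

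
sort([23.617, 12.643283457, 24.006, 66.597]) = [12.643283457, 23.617, 24.006, 66.597]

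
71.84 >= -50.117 True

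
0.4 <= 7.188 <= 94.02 True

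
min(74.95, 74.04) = 74.04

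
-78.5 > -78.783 True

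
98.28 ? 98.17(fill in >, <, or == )>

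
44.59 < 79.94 True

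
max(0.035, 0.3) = 0.3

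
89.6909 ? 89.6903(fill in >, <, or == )>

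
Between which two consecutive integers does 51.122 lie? 51 and 52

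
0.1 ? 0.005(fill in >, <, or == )>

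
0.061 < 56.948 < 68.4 True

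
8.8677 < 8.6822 False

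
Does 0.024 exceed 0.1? No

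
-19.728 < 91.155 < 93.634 True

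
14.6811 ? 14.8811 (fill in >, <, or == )<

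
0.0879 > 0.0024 True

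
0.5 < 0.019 False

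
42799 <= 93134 True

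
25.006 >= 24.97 True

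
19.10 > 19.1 False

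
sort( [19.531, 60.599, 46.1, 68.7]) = [19.531, 46.1, 60.599, 68.7]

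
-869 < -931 False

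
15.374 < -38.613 False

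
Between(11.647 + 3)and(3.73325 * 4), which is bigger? (3.73325 * 4)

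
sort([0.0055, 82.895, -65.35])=[-65.35, 0.0055, 82.895]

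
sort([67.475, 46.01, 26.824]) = [26.824, 46.01, 67.475]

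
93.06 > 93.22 False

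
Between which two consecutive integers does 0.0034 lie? 0 and 1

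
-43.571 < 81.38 True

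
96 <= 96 True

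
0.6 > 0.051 True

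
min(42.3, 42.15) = 42.15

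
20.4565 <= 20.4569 True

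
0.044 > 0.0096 True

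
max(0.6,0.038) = 0.6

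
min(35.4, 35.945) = 35.4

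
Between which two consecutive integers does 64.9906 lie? 64 and 65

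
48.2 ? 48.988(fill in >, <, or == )<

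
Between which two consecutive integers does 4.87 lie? 4 and 5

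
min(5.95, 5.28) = 5.28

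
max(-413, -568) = -413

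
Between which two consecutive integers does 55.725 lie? 55 and 56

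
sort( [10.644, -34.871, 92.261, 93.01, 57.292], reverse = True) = [93.01, 92.261, 57.292, 10.644, -34.871]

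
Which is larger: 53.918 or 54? 54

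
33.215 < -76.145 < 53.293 False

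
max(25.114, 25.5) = 25.5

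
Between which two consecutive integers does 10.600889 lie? 10 and 11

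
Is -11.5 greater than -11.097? No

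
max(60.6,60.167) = 60.6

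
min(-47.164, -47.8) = -47.8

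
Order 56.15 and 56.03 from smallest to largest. 56.03, 56.15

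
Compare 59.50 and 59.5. They are equal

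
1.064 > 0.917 True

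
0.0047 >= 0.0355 False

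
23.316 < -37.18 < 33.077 False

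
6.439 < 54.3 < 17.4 False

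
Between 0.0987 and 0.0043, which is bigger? 0.0987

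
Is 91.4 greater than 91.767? No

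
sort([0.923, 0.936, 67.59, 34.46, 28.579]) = [0.923, 0.936, 28.579, 34.46, 67.59]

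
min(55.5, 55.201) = 55.201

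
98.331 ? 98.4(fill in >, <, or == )<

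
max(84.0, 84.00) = 84.00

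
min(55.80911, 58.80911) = 55.80911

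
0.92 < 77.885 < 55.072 False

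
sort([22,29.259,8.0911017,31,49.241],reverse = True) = [49.241,31,29.259,22,8.0911017]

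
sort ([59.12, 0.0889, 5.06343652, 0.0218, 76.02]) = [0.0218, 0.0889, 5.06343652, 59.12, 76.02]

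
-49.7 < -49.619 True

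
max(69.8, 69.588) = 69.8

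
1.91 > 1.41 True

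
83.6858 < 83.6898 True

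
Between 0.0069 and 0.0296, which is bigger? 0.0296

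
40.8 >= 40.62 True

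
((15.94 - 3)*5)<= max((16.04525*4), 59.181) False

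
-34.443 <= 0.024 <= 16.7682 True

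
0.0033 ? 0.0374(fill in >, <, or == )<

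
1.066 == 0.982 False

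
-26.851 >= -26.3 False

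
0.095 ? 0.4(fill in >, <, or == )<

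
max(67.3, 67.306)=67.306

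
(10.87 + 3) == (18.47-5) False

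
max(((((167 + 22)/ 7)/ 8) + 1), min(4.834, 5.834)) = 4.834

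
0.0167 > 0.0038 True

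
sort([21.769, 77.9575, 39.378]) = [21.769, 39.378, 77.9575]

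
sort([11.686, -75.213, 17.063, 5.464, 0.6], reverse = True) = [17.063, 11.686, 5.464, 0.6, -75.213]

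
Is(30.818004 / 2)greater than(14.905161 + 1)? No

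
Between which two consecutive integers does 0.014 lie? 0 and 1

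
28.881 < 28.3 False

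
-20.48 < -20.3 True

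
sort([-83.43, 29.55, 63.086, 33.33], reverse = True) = [63.086, 33.33, 29.55, -83.43]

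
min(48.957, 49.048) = 48.957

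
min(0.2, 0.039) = 0.039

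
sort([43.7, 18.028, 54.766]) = [18.028, 43.7, 54.766]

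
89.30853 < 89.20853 False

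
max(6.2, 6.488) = 6.488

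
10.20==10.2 True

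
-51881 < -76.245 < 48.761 True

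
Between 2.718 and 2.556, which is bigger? 2.718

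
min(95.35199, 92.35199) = 92.35199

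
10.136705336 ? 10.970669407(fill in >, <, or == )<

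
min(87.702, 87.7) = 87.7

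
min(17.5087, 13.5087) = 13.5087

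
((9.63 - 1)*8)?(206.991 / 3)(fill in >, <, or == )>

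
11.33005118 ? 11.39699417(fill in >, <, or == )<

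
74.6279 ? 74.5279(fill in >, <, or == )>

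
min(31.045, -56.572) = -56.572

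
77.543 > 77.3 True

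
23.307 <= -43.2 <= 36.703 False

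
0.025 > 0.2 False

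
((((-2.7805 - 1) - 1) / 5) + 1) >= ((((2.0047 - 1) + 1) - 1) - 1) True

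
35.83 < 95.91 True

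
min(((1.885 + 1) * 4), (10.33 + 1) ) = 11.33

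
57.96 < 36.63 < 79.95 False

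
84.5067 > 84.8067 False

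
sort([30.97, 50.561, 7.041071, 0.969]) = [0.969, 7.041071, 30.97, 50.561]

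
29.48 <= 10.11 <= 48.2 False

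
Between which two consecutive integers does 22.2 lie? 22 and 23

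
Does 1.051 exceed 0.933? Yes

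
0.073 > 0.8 False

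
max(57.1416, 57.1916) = 57.1916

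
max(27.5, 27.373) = 27.5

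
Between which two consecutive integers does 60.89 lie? 60 and 61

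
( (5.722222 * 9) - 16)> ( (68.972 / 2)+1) True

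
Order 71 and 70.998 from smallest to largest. 70.998, 71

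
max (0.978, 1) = 1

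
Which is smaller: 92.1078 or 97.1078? 92.1078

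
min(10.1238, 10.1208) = 10.1208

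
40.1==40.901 False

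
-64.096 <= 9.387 True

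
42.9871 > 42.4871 True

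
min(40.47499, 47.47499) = 40.47499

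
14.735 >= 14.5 True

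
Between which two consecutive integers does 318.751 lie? 318 and 319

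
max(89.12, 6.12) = 89.12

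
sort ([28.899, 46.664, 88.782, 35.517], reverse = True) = [88.782, 46.664, 35.517, 28.899]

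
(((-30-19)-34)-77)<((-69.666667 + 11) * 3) False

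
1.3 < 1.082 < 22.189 False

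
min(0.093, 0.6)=0.093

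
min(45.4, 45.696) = 45.4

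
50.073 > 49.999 True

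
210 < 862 True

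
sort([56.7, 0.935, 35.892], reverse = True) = [56.7, 35.892, 0.935]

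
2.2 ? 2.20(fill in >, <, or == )==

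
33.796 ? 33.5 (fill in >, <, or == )>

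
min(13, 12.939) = 12.939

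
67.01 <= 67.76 True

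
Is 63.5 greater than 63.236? Yes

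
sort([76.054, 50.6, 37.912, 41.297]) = [37.912, 41.297, 50.6, 76.054]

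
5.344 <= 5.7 True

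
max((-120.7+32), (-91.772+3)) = -88.7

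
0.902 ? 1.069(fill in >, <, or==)<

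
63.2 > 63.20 False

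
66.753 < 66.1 False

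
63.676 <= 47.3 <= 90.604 False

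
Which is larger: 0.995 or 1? 1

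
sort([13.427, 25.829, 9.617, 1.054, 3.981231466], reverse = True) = [25.829, 13.427, 9.617, 3.981231466, 1.054]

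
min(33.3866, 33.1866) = 33.1866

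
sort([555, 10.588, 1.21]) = [1.21, 10.588, 555]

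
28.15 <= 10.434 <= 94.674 False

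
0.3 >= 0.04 True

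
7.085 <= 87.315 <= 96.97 True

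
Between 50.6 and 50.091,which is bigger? 50.6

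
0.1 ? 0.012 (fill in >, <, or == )>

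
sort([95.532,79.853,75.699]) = [75.699,79.853,95.532]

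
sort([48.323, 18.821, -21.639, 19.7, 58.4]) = [-21.639, 18.821, 19.7, 48.323, 58.4]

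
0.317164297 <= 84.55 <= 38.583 False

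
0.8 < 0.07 False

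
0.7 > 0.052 True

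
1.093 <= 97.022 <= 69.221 False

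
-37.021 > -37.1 True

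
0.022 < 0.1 True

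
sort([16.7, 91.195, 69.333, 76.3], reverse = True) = [91.195, 76.3, 69.333, 16.7]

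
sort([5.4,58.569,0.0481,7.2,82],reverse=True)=[82,58.569,7.2,5.4,0.0481]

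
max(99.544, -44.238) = 99.544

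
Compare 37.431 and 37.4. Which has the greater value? 37.431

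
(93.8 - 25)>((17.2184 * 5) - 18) True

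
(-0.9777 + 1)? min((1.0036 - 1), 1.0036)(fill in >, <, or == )>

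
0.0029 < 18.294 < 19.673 True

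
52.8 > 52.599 True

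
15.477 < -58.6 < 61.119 False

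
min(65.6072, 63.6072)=63.6072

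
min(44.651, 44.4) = 44.4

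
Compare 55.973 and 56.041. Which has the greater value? 56.041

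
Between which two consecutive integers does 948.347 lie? 948 and 949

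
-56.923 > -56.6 False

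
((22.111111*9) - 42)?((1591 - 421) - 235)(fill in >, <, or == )<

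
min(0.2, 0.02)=0.02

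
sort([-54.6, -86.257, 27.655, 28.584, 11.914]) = [-86.257, -54.6, 11.914, 27.655, 28.584]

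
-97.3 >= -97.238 False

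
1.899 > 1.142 True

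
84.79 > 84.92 False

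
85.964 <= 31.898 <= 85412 False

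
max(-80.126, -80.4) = -80.126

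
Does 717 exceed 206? Yes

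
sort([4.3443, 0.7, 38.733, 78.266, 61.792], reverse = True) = [78.266, 61.792, 38.733, 4.3443, 0.7]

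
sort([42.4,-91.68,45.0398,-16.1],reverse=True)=[45.0398,42.4,-16.1,-91.68]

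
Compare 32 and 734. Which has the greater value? 734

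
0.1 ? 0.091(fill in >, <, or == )>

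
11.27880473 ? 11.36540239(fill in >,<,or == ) <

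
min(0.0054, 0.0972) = 0.0054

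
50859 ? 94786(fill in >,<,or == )<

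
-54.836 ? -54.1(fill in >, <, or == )<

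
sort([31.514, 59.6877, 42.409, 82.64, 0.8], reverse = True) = [82.64, 59.6877, 42.409, 31.514, 0.8]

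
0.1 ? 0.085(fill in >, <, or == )>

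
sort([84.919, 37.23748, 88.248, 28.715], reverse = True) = [88.248, 84.919, 37.23748, 28.715]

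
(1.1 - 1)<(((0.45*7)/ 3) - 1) False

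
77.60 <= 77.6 True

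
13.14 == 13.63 False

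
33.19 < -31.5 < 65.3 False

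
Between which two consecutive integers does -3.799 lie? -4 and -3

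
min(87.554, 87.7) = 87.554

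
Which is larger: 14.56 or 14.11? 14.56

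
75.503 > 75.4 True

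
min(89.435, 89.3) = 89.3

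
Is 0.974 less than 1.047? Yes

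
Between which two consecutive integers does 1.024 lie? 1 and 2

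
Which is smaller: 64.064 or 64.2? 64.064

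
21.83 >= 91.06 False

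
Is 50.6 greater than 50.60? No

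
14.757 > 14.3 True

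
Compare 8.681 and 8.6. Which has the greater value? 8.681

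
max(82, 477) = 477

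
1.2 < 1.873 True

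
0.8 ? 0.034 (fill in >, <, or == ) >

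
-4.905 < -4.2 True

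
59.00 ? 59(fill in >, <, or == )==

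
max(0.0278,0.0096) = 0.0278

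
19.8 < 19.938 True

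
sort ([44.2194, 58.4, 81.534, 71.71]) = [44.2194, 58.4, 71.71, 81.534]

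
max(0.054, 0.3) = 0.3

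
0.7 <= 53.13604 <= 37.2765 False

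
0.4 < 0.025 False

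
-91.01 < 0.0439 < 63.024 True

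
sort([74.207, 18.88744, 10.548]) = [10.548, 18.88744, 74.207]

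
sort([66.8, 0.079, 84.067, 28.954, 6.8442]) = [0.079, 6.8442, 28.954, 66.8, 84.067]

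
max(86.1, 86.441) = 86.441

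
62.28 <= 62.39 True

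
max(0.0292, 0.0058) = 0.0292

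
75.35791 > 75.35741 True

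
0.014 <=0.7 True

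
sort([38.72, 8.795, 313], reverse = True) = [313, 38.72, 8.795]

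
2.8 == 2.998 False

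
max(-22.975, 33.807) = 33.807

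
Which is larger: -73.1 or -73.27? -73.1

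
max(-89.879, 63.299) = 63.299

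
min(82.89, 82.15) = 82.15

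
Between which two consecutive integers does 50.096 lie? 50 and 51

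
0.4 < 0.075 False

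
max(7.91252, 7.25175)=7.91252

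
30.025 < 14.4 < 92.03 False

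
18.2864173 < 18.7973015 True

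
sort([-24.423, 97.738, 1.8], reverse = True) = [97.738, 1.8, -24.423]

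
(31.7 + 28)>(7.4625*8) False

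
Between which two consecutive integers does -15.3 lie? -16 and -15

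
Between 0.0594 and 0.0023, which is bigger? 0.0594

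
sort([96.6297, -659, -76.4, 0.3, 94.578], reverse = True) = [96.6297, 94.578, 0.3, -76.4, -659]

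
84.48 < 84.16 False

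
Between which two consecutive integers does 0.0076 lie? 0 and 1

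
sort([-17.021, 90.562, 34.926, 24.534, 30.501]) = [-17.021, 24.534, 30.501, 34.926, 90.562]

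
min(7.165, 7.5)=7.165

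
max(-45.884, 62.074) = 62.074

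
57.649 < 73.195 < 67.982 False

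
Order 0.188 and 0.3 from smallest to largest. 0.188, 0.3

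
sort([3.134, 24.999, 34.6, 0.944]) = [0.944, 3.134, 24.999, 34.6]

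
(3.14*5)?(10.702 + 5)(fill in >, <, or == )<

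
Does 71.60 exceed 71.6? No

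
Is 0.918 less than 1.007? Yes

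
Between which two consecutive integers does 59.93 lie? 59 and 60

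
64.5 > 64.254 True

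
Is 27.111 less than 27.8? Yes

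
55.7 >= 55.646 True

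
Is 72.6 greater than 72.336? Yes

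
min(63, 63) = 63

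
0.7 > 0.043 True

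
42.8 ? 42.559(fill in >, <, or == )>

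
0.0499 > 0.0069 True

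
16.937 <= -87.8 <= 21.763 False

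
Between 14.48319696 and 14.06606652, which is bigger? 14.48319696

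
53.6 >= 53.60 True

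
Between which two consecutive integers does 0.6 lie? 0 and 1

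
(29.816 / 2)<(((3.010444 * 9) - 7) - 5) True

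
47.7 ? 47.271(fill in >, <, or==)>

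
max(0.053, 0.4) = 0.4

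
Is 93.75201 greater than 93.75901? No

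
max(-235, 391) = 391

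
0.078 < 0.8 True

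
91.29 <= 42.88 False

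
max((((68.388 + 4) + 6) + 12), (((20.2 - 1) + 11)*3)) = 90.6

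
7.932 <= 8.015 True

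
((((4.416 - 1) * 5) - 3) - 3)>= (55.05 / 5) True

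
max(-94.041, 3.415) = 3.415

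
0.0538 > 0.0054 True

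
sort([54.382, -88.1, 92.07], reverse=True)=[92.07, 54.382, -88.1]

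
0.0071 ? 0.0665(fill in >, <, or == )<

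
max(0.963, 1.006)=1.006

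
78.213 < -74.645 False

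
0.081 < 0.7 True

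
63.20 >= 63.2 True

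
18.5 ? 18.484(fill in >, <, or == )>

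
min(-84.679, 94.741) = -84.679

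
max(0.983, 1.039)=1.039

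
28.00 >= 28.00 True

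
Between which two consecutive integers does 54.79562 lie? 54 and 55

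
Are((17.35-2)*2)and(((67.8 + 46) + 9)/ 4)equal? Yes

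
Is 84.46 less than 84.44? No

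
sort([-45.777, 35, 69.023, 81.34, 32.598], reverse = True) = [81.34, 69.023, 35, 32.598, -45.777]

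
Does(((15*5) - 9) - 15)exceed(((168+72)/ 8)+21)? No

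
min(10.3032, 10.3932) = 10.3032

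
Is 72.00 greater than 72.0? No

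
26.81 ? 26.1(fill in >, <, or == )>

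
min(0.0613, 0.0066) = 0.0066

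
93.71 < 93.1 False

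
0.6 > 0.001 True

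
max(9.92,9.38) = 9.92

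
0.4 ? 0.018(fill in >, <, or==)>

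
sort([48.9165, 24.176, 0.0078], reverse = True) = [48.9165, 24.176, 0.0078]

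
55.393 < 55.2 False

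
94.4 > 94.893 False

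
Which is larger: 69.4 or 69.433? 69.433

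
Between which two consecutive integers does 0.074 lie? 0 and 1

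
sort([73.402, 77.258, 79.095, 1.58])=[1.58, 73.402, 77.258, 79.095]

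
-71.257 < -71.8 False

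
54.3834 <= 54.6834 True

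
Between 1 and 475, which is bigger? 475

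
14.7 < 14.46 False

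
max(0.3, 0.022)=0.3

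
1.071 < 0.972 False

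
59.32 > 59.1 True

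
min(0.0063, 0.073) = 0.0063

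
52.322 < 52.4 True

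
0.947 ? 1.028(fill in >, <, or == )<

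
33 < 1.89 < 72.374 False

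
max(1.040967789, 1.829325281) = 1.829325281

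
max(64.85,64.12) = 64.85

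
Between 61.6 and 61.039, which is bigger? 61.6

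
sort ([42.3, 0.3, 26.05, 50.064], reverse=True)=[50.064, 42.3, 26.05, 0.3]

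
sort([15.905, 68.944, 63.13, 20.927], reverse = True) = [68.944, 63.13, 20.927, 15.905]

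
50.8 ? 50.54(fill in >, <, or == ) >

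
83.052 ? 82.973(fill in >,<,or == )>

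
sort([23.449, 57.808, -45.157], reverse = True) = [57.808, 23.449, -45.157]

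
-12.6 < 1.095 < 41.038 True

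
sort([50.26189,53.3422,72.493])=[50.26189,53.3422,72.493]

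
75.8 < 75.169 False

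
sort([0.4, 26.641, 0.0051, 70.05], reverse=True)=[70.05, 26.641, 0.4, 0.0051]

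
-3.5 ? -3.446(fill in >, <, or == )<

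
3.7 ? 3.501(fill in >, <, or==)>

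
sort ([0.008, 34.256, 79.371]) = [0.008, 34.256, 79.371]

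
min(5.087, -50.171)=-50.171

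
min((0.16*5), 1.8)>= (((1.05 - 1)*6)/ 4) True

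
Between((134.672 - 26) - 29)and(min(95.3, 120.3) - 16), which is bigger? ((134.672 - 26) - 29)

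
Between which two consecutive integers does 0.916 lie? 0 and 1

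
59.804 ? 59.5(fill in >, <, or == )>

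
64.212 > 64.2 True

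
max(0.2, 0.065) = 0.2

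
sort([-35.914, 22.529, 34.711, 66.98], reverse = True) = [66.98, 34.711, 22.529, -35.914]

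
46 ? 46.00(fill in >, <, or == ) ==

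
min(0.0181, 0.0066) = 0.0066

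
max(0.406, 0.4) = 0.406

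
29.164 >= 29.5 False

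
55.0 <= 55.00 True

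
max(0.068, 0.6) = 0.6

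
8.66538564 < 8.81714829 True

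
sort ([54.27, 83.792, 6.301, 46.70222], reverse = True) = [83.792, 54.27, 46.70222, 6.301]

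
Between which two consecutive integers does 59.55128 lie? 59 and 60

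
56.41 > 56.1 True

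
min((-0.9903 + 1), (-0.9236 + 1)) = 0.0097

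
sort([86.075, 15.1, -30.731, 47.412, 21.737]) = [-30.731, 15.1, 21.737, 47.412, 86.075]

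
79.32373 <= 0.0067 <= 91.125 False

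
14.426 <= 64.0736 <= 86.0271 True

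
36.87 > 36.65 True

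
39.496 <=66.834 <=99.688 True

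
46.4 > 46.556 False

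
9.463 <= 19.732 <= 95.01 True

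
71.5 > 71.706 False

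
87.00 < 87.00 False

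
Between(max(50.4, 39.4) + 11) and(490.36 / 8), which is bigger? (max(50.4, 39.4) + 11)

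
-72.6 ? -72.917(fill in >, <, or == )>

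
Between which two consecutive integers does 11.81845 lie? 11 and 12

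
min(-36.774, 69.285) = -36.774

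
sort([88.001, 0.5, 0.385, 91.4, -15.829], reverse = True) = [91.4, 88.001, 0.5, 0.385, -15.829]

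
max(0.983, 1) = 1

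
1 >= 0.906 True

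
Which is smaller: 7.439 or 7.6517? 7.439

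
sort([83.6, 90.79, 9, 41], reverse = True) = [90.79, 83.6, 41, 9]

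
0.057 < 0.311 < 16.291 True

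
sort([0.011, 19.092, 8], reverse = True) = [19.092, 8, 0.011]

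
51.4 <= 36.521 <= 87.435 False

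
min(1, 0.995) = 0.995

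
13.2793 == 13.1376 False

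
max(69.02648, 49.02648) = 69.02648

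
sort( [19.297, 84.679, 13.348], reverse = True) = [84.679, 19.297, 13.348]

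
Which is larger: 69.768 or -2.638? 69.768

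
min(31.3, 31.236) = 31.236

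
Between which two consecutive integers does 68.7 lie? 68 and 69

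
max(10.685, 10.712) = 10.712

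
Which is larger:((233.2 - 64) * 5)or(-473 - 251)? ((233.2 - 64) * 5)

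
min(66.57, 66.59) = 66.57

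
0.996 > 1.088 False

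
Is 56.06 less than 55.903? No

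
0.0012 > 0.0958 False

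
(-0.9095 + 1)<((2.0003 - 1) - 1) False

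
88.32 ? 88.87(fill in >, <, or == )<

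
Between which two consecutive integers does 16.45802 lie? 16 and 17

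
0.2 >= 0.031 True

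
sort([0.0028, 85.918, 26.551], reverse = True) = [85.918, 26.551, 0.0028]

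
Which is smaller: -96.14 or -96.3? -96.3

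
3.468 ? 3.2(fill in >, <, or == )>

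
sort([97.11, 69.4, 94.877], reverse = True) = [97.11, 94.877, 69.4]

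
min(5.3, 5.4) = 5.3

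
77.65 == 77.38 False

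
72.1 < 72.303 True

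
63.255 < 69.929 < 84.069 True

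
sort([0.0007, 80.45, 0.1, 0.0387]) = [0.0007, 0.0387, 0.1, 80.45]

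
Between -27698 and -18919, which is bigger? -18919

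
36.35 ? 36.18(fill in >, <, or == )>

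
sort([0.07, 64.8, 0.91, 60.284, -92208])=[-92208, 0.07, 0.91, 60.284, 64.8]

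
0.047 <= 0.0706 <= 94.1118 True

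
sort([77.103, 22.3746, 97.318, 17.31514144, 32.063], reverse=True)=[97.318, 77.103, 32.063, 22.3746, 17.31514144]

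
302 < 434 True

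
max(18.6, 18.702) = 18.702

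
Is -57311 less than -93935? No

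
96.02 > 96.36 False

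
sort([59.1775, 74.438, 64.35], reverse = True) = [74.438, 64.35, 59.1775]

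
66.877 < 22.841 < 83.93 False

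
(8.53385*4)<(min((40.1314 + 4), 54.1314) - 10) False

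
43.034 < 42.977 False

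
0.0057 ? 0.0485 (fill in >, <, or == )<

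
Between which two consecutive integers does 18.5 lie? 18 and 19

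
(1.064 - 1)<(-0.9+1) True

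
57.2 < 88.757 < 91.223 True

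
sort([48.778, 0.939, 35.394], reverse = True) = [48.778, 35.394, 0.939]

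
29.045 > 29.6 False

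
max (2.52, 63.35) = 63.35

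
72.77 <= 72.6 False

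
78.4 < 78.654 True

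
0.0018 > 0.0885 False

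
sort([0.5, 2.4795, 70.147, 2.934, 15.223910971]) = [0.5, 2.4795, 2.934, 15.223910971, 70.147]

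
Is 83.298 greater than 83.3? No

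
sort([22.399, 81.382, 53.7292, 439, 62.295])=[22.399, 53.7292, 62.295, 81.382, 439]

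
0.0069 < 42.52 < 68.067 True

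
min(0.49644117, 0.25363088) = 0.25363088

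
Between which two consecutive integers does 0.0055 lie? 0 and 1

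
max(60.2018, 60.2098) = 60.2098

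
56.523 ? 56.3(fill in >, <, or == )>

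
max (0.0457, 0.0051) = 0.0457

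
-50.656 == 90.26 False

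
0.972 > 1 False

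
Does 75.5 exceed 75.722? No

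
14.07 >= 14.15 False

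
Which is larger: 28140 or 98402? 98402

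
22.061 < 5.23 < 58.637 False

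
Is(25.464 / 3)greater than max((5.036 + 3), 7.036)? Yes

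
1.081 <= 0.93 False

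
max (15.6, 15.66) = 15.66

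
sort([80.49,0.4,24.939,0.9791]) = [0.4,0.9791,24.939,80.49]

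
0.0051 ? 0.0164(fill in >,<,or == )<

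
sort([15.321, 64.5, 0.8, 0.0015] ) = [0.0015, 0.8, 15.321, 64.5]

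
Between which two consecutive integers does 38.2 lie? 38 and 39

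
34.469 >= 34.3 True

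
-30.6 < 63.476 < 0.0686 False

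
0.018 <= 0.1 True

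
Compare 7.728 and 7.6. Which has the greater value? 7.728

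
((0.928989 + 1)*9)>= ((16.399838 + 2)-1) False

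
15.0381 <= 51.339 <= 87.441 True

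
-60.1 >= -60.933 True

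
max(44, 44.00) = 44.00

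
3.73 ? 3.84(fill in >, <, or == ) <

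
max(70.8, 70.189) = 70.8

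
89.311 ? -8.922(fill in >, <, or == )>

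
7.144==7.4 False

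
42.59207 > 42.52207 True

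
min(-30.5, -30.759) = -30.759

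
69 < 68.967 False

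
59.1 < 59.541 True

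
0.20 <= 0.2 True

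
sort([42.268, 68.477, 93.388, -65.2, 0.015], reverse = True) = [93.388, 68.477, 42.268, 0.015, -65.2]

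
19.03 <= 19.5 True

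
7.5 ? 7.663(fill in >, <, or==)<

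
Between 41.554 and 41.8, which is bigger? 41.8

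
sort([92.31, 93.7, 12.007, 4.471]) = [4.471, 12.007, 92.31, 93.7]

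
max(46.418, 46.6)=46.6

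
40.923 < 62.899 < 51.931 False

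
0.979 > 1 False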